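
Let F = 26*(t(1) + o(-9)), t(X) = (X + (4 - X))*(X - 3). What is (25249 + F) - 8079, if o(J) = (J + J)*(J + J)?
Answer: 25386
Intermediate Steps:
t(X) = -12 + 4*X (t(X) = 4*(-3 + X) = -12 + 4*X)
o(J) = 4*J² (o(J) = (2*J)*(2*J) = 4*J²)
F = 8216 (F = 26*((-12 + 4*1) + 4*(-9)²) = 26*((-12 + 4) + 4*81) = 26*(-8 + 324) = 26*316 = 8216)
(25249 + F) - 8079 = (25249 + 8216) - 8079 = 33465 - 8079 = 25386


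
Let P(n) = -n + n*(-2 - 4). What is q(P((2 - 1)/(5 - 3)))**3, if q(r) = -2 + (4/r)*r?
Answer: 8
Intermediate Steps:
P(n) = -7*n (P(n) = -n + n*(-6) = -n - 6*n = -7*n)
q(r) = 2 (q(r) = -2 + 4 = 2)
q(P((2 - 1)/(5 - 3)))**3 = 2**3 = 8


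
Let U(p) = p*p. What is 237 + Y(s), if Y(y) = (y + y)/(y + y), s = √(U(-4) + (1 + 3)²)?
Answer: 238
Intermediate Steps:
U(p) = p²
s = 4*√2 (s = √((-4)² + (1 + 3)²) = √(16 + 4²) = √(16 + 16) = √32 = 4*√2 ≈ 5.6569)
Y(y) = 1 (Y(y) = (2*y)/((2*y)) = (2*y)*(1/(2*y)) = 1)
237 + Y(s) = 237 + 1 = 238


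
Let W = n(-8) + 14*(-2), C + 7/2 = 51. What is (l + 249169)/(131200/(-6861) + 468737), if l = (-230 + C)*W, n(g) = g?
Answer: 1754625279/3215873357 ≈ 0.54561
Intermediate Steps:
C = 95/2 (C = -7/2 + 51 = 95/2 ≈ 47.500)
W = -36 (W = -8 + 14*(-2) = -8 - 28 = -36)
l = 6570 (l = (-230 + 95/2)*(-36) = -365/2*(-36) = 6570)
(l + 249169)/(131200/(-6861) + 468737) = (6570 + 249169)/(131200/(-6861) + 468737) = 255739/(131200*(-1/6861) + 468737) = 255739/(-131200/6861 + 468737) = 255739/(3215873357/6861) = 255739*(6861/3215873357) = 1754625279/3215873357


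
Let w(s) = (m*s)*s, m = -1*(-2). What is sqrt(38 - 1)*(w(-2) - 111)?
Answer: -103*sqrt(37) ≈ -626.52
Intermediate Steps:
m = 2
w(s) = 2*s**2 (w(s) = (2*s)*s = 2*s**2)
sqrt(38 - 1)*(w(-2) - 111) = sqrt(38 - 1)*(2*(-2)**2 - 111) = sqrt(37)*(2*4 - 111) = sqrt(37)*(8 - 111) = sqrt(37)*(-103) = -103*sqrt(37)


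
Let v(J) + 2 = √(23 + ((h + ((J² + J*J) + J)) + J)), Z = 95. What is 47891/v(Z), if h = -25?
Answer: 47891/9117 + 47891*√18238/18234 ≈ 359.95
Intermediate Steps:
v(J) = -2 + √(-2 + 2*J + 2*J²) (v(J) = -2 + √(23 + ((-25 + ((J² + J*J) + J)) + J)) = -2 + √(23 + ((-25 + ((J² + J²) + J)) + J)) = -2 + √(23 + ((-25 + (2*J² + J)) + J)) = -2 + √(23 + ((-25 + (J + 2*J²)) + J)) = -2 + √(23 + ((-25 + J + 2*J²) + J)) = -2 + √(23 + (-25 + 2*J + 2*J²)) = -2 + √(-2 + 2*J + 2*J²))
47891/v(Z) = 47891/(-2 + √(-2 + 2*95 + 2*95²)) = 47891/(-2 + √(-2 + 190 + 2*9025)) = 47891/(-2 + √(-2 + 190 + 18050)) = 47891/(-2 + √18238)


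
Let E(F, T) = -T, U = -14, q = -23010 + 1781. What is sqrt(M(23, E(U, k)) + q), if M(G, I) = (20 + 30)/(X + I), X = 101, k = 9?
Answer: 3*I*sqrt(4991046)/46 ≈ 145.7*I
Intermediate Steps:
q = -21229
M(G, I) = 50/(101 + I) (M(G, I) = (20 + 30)/(101 + I) = 50/(101 + I))
sqrt(M(23, E(U, k)) + q) = sqrt(50/(101 - 1*9) - 21229) = sqrt(50/(101 - 9) - 21229) = sqrt(50/92 - 21229) = sqrt(50*(1/92) - 21229) = sqrt(25/46 - 21229) = sqrt(-976509/46) = 3*I*sqrt(4991046)/46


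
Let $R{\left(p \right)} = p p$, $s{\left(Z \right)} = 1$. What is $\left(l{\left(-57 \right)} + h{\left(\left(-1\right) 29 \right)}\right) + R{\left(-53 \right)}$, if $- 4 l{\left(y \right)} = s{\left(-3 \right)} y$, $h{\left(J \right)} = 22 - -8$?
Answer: $\frac{11413}{4} \approx 2853.3$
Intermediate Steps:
$h{\left(J \right)} = 30$ ($h{\left(J \right)} = 22 + 8 = 30$)
$l{\left(y \right)} = - \frac{y}{4}$ ($l{\left(y \right)} = - \frac{1 y}{4} = - \frac{y}{4}$)
$R{\left(p \right)} = p^{2}$
$\left(l{\left(-57 \right)} + h{\left(\left(-1\right) 29 \right)}\right) + R{\left(-53 \right)} = \left(\left(- \frac{1}{4}\right) \left(-57\right) + 30\right) + \left(-53\right)^{2} = \left(\frac{57}{4} + 30\right) + 2809 = \frac{177}{4} + 2809 = \frac{11413}{4}$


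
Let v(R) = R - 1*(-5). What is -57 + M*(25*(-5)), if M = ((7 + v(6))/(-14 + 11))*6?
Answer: 4443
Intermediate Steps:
v(R) = 5 + R (v(R) = R + 5 = 5 + R)
M = -36 (M = ((7 + (5 + 6))/(-14 + 11))*6 = ((7 + 11)/(-3))*6 = (18*(-⅓))*6 = -6*6 = -36)
-57 + M*(25*(-5)) = -57 - 900*(-5) = -57 - 36*(-125) = -57 + 4500 = 4443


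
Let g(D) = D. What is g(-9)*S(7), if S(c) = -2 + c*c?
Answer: -423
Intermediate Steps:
S(c) = -2 + c**2
g(-9)*S(7) = -9*(-2 + 7**2) = -9*(-2 + 49) = -9*47 = -423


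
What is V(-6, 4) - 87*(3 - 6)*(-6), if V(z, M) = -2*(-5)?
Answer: -1556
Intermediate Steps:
V(z, M) = 10
V(-6, 4) - 87*(3 - 6)*(-6) = 10 - 87*(3 - 6)*(-6) = 10 - (-261)*(-6) = 10 - 87*18 = 10 - 1566 = -1556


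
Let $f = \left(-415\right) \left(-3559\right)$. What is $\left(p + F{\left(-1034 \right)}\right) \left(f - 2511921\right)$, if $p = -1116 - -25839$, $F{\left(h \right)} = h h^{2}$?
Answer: $1144103720449816$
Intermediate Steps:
$F{\left(h \right)} = h^{3}$
$f = 1476985$
$p = 24723$ ($p = -1116 + 25839 = 24723$)
$\left(p + F{\left(-1034 \right)}\right) \left(f - 2511921\right) = \left(24723 + \left(-1034\right)^{3}\right) \left(1476985 - 2511921\right) = \left(24723 - 1105507304\right) \left(-1034936\right) = \left(-1105482581\right) \left(-1034936\right) = 1144103720449816$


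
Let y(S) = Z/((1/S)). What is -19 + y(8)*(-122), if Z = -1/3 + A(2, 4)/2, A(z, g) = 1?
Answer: -545/3 ≈ -181.67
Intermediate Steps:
Z = 1/6 (Z = -1/3 + 1/2 = 1/6 ≈ 0.16667)
y(S) = S/6 (y(S) = 1/(6*((1/S))) = 1/(6*(1/S)) = S/6)
-19 + y(8)*(-122) = -19 + ((1/6)*8)*(-122) = -19 + (4/3)*(-122) = -19 - 488/3 = -545/3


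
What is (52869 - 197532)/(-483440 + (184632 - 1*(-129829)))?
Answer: 144663/168979 ≈ 0.85610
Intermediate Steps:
(52869 - 197532)/(-483440 + (184632 - 1*(-129829))) = -144663/(-483440 + (184632 + 129829)) = -144663/(-483440 + 314461) = -144663/(-168979) = -144663*(-1/168979) = 144663/168979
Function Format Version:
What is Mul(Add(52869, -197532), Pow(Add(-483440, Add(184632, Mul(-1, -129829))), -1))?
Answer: Rational(144663, 168979) ≈ 0.85610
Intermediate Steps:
Mul(Add(52869, -197532), Pow(Add(-483440, Add(184632, Mul(-1, -129829))), -1)) = Mul(-144663, Pow(Add(-483440, Add(184632, 129829)), -1)) = Mul(-144663, Pow(Add(-483440, 314461), -1)) = Mul(-144663, Pow(-168979, -1)) = Mul(-144663, Rational(-1, 168979)) = Rational(144663, 168979)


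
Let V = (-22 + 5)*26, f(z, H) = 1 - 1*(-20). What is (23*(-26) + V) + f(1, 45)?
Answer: -1019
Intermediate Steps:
f(z, H) = 21 (f(z, H) = 1 + 20 = 21)
V = -442 (V = -17*26 = -442)
(23*(-26) + V) + f(1, 45) = (23*(-26) - 442) + 21 = (-598 - 442) + 21 = -1040 + 21 = -1019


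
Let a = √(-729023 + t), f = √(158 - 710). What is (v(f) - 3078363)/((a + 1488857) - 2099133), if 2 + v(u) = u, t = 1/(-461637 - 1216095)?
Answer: 3151875044915017680/624850354027168669 + 12*√7866163913243793122/624850354027168669 - 2047759148064*I*√138/624850354027168669 + 6156730*I*√513010689994160421/624850354027168669 ≈ 5.0442 + 0.0070188*I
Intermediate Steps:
t = -1/1677732 (t = 1/(-1677732) = -1/1677732 ≈ -5.9604e-7)
f = 2*I*√138 (f = √(-552) = 2*I*√138 ≈ 23.495*I)
v(u) = -2 + u
a = I*√513010689994160421/838866 (a = √(-729023 - 1/1677732) = √(-1223105215837/1677732) = I*√513010689994160421/838866 ≈ 853.83*I)
(v(f) - 3078363)/((a + 1488857) - 2099133) = ((-2 + 2*I*√138) - 3078363)/((I*√513010689994160421/838866 + 1488857) - 2099133) = (-3078365 + 2*I*√138)/((1488857 + I*√513010689994160421/838866) - 2099133) = (-3078365 + 2*I*√138)/(-610276 + I*√513010689994160421/838866)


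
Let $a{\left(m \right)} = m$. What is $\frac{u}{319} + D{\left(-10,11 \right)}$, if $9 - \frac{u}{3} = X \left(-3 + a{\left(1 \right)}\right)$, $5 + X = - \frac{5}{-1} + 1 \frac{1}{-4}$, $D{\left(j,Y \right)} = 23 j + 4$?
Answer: $- \frac{144137}{638} \approx -225.92$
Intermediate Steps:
$D{\left(j,Y \right)} = 4 + 23 j$
$X = - \frac{1}{4}$ ($X = -5 + \left(- \frac{5}{-1} + 1 \frac{1}{-4}\right) = -5 + \left(\left(-5\right) \left(-1\right) + 1 \left(- \frac{1}{4}\right)\right) = -5 + \left(5 - \frac{1}{4}\right) = -5 + \frac{19}{4} = - \frac{1}{4} \approx -0.25$)
$u = \frac{51}{2}$ ($u = 27 - 3 \left(- \frac{-3 + 1}{4}\right) = 27 - 3 \left(\left(- \frac{1}{4}\right) \left(-2\right)\right) = 27 - \frac{3}{2} = \frac{51}{2} \approx 25.5$)
$\frac{u}{319} + D{\left(-10,11 \right)} = \frac{51}{2 \cdot 319} + \left(4 + 23 \left(-10\right)\right) = \frac{51}{2} \cdot \frac{1}{319} + \left(4 - 230\right) = \frac{51}{638} - 226 = - \frac{144137}{638}$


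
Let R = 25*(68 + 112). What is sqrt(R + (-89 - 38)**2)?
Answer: 7*sqrt(421) ≈ 143.63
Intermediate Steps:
R = 4500 (R = 25*180 = 4500)
sqrt(R + (-89 - 38)**2) = sqrt(4500 + (-89 - 38)**2) = sqrt(4500 + (-127)**2) = sqrt(4500 + 16129) = sqrt(20629) = 7*sqrt(421)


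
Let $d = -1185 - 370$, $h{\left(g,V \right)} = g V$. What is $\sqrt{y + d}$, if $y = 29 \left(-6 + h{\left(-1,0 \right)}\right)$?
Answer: $i \sqrt{1729} \approx 41.581 i$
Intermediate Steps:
$h{\left(g,V \right)} = V g$
$d = -1555$ ($d = -1185 - 370 = -1555$)
$y = -174$ ($y = 29 \left(-6 + 0 \left(-1\right)\right) = 29 \left(-6 + 0\right) = 29 \left(-6\right) = -174$)
$\sqrt{y + d} = \sqrt{-174 - 1555} = \sqrt{-1729} = i \sqrt{1729}$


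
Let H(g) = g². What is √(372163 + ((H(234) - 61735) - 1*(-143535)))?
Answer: √508719 ≈ 713.25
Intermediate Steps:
√(372163 + ((H(234) - 61735) - 1*(-143535))) = √(372163 + ((234² - 61735) - 1*(-143535))) = √(372163 + ((54756 - 61735) + 143535)) = √(372163 + (-6979 + 143535)) = √(372163 + 136556) = √508719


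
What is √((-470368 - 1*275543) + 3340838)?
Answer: √2594927 ≈ 1610.9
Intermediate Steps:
√((-470368 - 1*275543) + 3340838) = √((-470368 - 275543) + 3340838) = √(-745911 + 3340838) = √2594927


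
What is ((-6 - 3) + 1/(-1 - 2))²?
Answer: 784/9 ≈ 87.111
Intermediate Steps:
((-6 - 3) + 1/(-1 - 2))² = (-9 + 1/(-3))² = (-9 - ⅓)² = (-28/3)² = 784/9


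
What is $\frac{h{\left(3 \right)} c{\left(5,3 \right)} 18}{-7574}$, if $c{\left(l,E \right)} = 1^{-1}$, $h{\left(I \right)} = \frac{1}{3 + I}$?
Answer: $- \frac{3}{7574} \approx -0.00039609$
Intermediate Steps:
$c{\left(l,E \right)} = 1$
$\frac{h{\left(3 \right)} c{\left(5,3 \right)} 18}{-7574} = \frac{\frac{1}{3 + 3} \cdot 1 \cdot 18}{-7574} = \frac{1}{6} \cdot 1 \cdot 18 \left(- \frac{1}{7574}\right) = \frac{1}{6} \cdot 18 \left(- \frac{1}{7574}\right) = 3 \left(- \frac{1}{7574}\right) = - \frac{3}{7574}$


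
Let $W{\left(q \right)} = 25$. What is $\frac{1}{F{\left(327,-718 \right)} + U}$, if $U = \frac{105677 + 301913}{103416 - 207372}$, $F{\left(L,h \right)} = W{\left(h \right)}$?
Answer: $\frac{51978}{1095655} \approx 0.04744$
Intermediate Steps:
$F{\left(L,h \right)} = 25$
$U = - \frac{203795}{51978}$ ($U = \frac{407590}{-103956} = 407590 \left(- \frac{1}{103956}\right) = - \frac{203795}{51978} \approx -3.9208$)
$\frac{1}{F{\left(327,-718 \right)} + U} = \frac{1}{25 - \frac{203795}{51978}} = \frac{1}{\frac{1095655}{51978}} = \frac{51978}{1095655}$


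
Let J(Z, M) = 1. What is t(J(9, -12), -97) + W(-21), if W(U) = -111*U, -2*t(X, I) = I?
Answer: 4759/2 ≈ 2379.5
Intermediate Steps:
t(X, I) = -I/2
t(J(9, -12), -97) + W(-21) = -½*(-97) - 111*(-21) = 97/2 + 2331 = 4759/2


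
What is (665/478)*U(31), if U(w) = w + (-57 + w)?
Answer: 3325/478 ≈ 6.9561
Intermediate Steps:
U(w) = -57 + 2*w
(665/478)*U(31) = (665/478)*(-57 + 2*31) = (665*(1/478))*(-57 + 62) = (665/478)*5 = 3325/478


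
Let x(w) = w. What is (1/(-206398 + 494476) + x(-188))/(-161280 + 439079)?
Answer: -54158663/80027780322 ≈ -0.00067675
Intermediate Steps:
(1/(-206398 + 494476) + x(-188))/(-161280 + 439079) = (1/(-206398 + 494476) - 188)/(-161280 + 439079) = (1/288078 - 188)/277799 = (1/288078 - 188)*(1/277799) = -54158663/288078*1/277799 = -54158663/80027780322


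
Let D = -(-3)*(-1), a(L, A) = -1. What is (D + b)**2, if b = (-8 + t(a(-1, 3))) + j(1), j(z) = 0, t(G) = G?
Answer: 144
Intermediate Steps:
b = -9 (b = (-8 - 1) + 0 = -9 + 0 = -9)
D = -3 (D = -1*3 = -3)
(D + b)**2 = (-3 - 9)**2 = (-12)**2 = 144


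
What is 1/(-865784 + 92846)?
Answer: -1/772938 ≈ -1.2938e-6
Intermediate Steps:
1/(-865784 + 92846) = 1/(-772938) = -1/772938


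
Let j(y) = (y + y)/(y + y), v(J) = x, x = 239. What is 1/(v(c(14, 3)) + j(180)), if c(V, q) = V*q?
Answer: 1/240 ≈ 0.0041667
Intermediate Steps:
v(J) = 239
j(y) = 1 (j(y) = (2*y)/((2*y)) = (2*y)*(1/(2*y)) = 1)
1/(v(c(14, 3)) + j(180)) = 1/(239 + 1) = 1/240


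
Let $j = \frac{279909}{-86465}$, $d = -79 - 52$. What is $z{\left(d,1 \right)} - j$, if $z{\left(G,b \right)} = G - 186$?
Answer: $- \frac{27129496}{86465} \approx -313.76$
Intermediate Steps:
$d = -131$ ($d = -79 - 52 = -131$)
$z{\left(G,b \right)} = -186 + G$ ($z{\left(G,b \right)} = G - 186 = -186 + G$)
$j = - \frac{279909}{86465}$ ($j = 279909 \left(- \frac{1}{86465}\right) = - \frac{279909}{86465} \approx -3.2373$)
$z{\left(d,1 \right)} - j = \left(-186 - 131\right) - - \frac{279909}{86465} = -317 + \frac{279909}{86465} = - \frac{27129496}{86465}$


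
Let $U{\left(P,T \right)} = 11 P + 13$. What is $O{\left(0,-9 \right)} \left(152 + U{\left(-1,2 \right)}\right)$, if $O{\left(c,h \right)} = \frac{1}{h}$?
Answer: $- \frac{154}{9} \approx -17.111$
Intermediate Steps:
$U{\left(P,T \right)} = 13 + 11 P$
$O{\left(0,-9 \right)} \left(152 + U{\left(-1,2 \right)}\right) = \frac{152 + \left(13 + 11 \left(-1\right)\right)}{-9} = - \frac{152 + \left(13 - 11\right)}{9} = - \frac{152 + 2}{9} = \left(- \frac{1}{9}\right) 154 = - \frac{154}{9}$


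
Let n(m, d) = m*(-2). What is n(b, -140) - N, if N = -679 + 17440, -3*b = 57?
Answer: -16723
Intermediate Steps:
b = -19 (b = -⅓*57 = -19)
n(m, d) = -2*m
N = 16761
n(b, -140) - N = -2*(-19) - 1*16761 = 38 - 16761 = -16723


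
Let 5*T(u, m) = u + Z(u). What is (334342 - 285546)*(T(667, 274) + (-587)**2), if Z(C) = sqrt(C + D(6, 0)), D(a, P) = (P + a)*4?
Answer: 84100491552/5 + 48796*sqrt(691)/5 ≈ 1.6820e+10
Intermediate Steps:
D(a, P) = 4*P + 4*a
Z(C) = sqrt(24 + C) (Z(C) = sqrt(C + (4*0 + 4*6)) = sqrt(C + (0 + 24)) = sqrt(C + 24) = sqrt(24 + C))
T(u, m) = u/5 + sqrt(24 + u)/5 (T(u, m) = (u + sqrt(24 + u))/5 = u/5 + sqrt(24 + u)/5)
(334342 - 285546)*(T(667, 274) + (-587)**2) = (334342 - 285546)*(((1/5)*667 + sqrt(24 + 667)/5) + (-587)**2) = 48796*((667/5 + sqrt(691)/5) + 344569) = 48796*(1723512/5 + sqrt(691)/5) = 84100491552/5 + 48796*sqrt(691)/5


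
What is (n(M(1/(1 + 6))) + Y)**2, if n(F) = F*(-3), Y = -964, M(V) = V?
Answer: 45576001/49 ≈ 9.3012e+5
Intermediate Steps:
n(F) = -3*F
(n(M(1/(1 + 6))) + Y)**2 = (-3/(1 + 6) - 964)**2 = (-3/7 - 964)**2 = (-6751/7)**2 = 45576001/49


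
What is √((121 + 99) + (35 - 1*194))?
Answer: √61 ≈ 7.8102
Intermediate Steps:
√((121 + 99) + (35 - 1*194)) = √(220 + (35 - 194)) = √(220 - 159) = √61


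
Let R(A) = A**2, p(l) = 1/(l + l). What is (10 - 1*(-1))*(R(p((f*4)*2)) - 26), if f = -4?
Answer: -1171445/4096 ≈ -286.00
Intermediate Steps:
p(l) = 1/(2*l)
(10 - 1*(-1))*(R(p((f*4)*2)) - 26) = (10 - 1*(-1))*((1/(2*((-4*4*2))))**2 - 26) = (10 + 1)*((1/(2*((-16*2))))**2 - 26) = 11*(((1/2)/(-32))**2 - 26) = 11*(((1/2)*(-1/32))**2 - 26) = 11*((-1/64)**2 - 26) = 11*(1/4096 - 26) = 11*(-106495/4096) = -1171445/4096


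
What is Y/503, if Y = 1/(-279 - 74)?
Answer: -1/177559 ≈ -5.6319e-6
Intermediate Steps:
Y = -1/353 (Y = 1/(-353) = -1/353 ≈ -0.0028329)
Y/503 = -1/353/503 = -1/353*1/503 = -1/177559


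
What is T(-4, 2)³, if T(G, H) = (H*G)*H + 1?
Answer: -3375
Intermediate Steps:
T(G, H) = 1 + G*H² (T(G, H) = (G*H)*H + 1 = G*H² + 1 = 1 + G*H²)
T(-4, 2)³ = (1 - 4*2²)³ = (1 - 4*4)³ = (1 - 16)³ = (-15)³ = -3375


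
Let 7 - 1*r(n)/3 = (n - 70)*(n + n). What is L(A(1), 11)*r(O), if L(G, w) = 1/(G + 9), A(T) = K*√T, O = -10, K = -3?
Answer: -1593/2 ≈ -796.50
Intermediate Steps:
A(T) = -3*√T
L(G, w) = 1/(9 + G)
r(n) = 21 - 6*n*(-70 + n) (r(n) = 21 - 3*(n - 70)*(n + n) = 21 - 3*(-70 + n)*2*n = 21 - 6*n*(-70 + n))
L(A(1), 11)*r(O) = (21 - 6*(-10)² + 420*(-10))/(9 - 3*√1) = (21 - 6*100 - 4200)/(9 - 3*1) = (21 - 600 - 4200)/(9 - 3) = -4779/6 = (⅙)*(-4779) = -1593/2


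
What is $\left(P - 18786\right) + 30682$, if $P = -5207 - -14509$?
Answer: $21198$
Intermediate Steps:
$P = 9302$ ($P = -5207 + 14509 = 9302$)
$\left(P - 18786\right) + 30682 = \left(9302 - 18786\right) + 30682 = -9484 + 30682 = 21198$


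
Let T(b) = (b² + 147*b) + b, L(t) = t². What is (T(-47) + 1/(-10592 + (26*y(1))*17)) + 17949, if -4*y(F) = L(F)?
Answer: 282588808/21405 ≈ 13202.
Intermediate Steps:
y(F) = -F²/4
T(b) = b² + 148*b
(T(-47) + 1/(-10592 + (26*y(1))*17)) + 17949 = (-47*(148 - 47) + 1/(-10592 + (26*(-¼*1²))*17)) + 17949 = (-47*101 + 1/(-10592 + (26*(-¼*1))*17)) + 17949 = (-4747 + 1/(-10592 + (26*(-¼))*17)) + 17949 = (-4747 + 1/(-10592 - 13/2*17)) + 17949 = (-4747 + 1/(-10592 - 221/2)) + 17949 = (-4747 + 1/(-21405/2)) + 17949 = (-4747 - 2/21405) + 17949 = -101609537/21405 + 17949 = 282588808/21405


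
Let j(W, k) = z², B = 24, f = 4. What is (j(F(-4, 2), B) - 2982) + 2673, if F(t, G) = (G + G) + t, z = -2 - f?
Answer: -273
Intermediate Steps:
z = -6 (z = -2 - 1*4 = -2 - 4 = -6)
F(t, G) = t + 2*G (F(t, G) = 2*G + t = t + 2*G)
j(W, k) = 36 (j(W, k) = (-6)² = 36)
(j(F(-4, 2), B) - 2982) + 2673 = (36 - 2982) + 2673 = -2946 + 2673 = -273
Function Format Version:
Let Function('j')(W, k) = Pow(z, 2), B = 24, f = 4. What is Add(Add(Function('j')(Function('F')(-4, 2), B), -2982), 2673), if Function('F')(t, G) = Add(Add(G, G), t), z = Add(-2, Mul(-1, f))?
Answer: -273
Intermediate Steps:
z = -6 (z = Add(-2, Mul(-1, 4)) = Add(-2, -4) = -6)
Function('F')(t, G) = Add(t, Mul(2, G)) (Function('F')(t, G) = Add(Mul(2, G), t) = Add(t, Mul(2, G)))
Function('j')(W, k) = 36 (Function('j')(W, k) = Pow(-6, 2) = 36)
Add(Add(Function('j')(Function('F')(-4, 2), B), -2982), 2673) = Add(Add(36, -2982), 2673) = Add(-2946, 2673) = -273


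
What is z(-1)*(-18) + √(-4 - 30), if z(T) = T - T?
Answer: I*√34 ≈ 5.8309*I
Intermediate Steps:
z(T) = 0
z(-1)*(-18) + √(-4 - 30) = 0*(-18) + √(-4 - 30) = 0 + √(-34) = 0 + I*√34 = I*√34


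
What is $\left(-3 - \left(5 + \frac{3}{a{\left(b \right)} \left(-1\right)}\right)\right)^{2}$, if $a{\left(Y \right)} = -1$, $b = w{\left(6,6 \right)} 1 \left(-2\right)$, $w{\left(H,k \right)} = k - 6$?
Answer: $121$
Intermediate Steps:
$w{\left(H,k \right)} = -6 + k$ ($w{\left(H,k \right)} = k - 6 = -6 + k$)
$b = 0$ ($b = \left(-6 + 6\right) 1 \left(-2\right) = 0 \cdot 1 \left(-2\right) = 0 \left(-2\right) = 0$)
$\left(-3 - \left(5 + \frac{3}{a{\left(b \right)} \left(-1\right)}\right)\right)^{2} = \left(-3 - \left(5 + \frac{3}{\left(-1\right) \left(-1\right)}\right)\right)^{2} = \left(-3 - \left(5 + \frac{3}{1}\right)\right)^{2} = \left(-3 - 8\right)^{2} = \left(-11\right)^{2} = 121$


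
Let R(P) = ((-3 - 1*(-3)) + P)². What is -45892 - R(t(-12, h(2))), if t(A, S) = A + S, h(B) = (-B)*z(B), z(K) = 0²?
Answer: -46036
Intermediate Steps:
z(K) = 0
h(B) = 0 (h(B) = -B*0 = 0)
R(P) = P² (R(P) = ((-3 + 3) + P)² = (0 + P)² = P²)
-45892 - R(t(-12, h(2))) = -45892 - (-12 + 0)² = -45892 - 1*(-12)² = -45892 - 1*144 = -45892 - 144 = -46036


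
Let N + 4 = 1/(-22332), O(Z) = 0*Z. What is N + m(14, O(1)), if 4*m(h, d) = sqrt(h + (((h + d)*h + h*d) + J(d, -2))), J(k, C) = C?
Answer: -89329/22332 + sqrt(13) ≈ -0.39449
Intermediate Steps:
O(Z) = 0
m(h, d) = sqrt(-2 + h + d*h + h*(d + h))/4 (m(h, d) = sqrt(h + (((h + d)*h + h*d) - 2))/4 = sqrt(h + (((d + h)*h + d*h) - 2))/4 = sqrt(h + ((h*(d + h) + d*h) - 2))/4 = sqrt(h + ((d*h + h*(d + h)) - 2))/4 = sqrt(h + (-2 + d*h + h*(d + h)))/4 = sqrt(-2 + h + d*h + h*(d + h))/4)
N = -89329/22332 (N = -4 + 1/(-22332) = -4 - 1/22332 = -89329/22332 ≈ -4.0000)
N + m(14, O(1)) = -89329/22332 + sqrt(-2 + 14 + 14**2 + 2*0*14)/4 = -89329/22332 + sqrt(-2 + 14 + 196 + 0)/4 = -89329/22332 + sqrt(208)/4 = -89329/22332 + (4*sqrt(13))/4 = -89329/22332 + sqrt(13)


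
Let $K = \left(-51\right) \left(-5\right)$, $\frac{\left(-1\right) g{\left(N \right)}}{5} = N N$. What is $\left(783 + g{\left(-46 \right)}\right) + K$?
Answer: $-9542$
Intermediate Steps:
$g{\left(N \right)} = - 5 N^{2}$ ($g{\left(N \right)} = - 5 N N = - 5 N^{2}$)
$K = 255$
$\left(783 + g{\left(-46 \right)}\right) + K = \left(783 - 5 \left(-46\right)^{2}\right) + 255 = \left(783 - 10580\right) + 255 = -9797 + 255 = -9542$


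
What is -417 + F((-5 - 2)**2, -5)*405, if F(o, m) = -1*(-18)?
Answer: 6873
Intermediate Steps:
F(o, m) = 18
-417 + F((-5 - 2)**2, -5)*405 = -417 + 18*405 = -417 + 7290 = 6873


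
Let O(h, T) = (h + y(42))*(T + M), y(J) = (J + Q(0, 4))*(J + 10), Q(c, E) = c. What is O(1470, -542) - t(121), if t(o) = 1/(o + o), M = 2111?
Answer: 1387416491/242 ≈ 5.7331e+6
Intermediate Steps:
y(J) = J*(10 + J) (y(J) = (J + 0)*(J + 10) = J*(10 + J))
O(h, T) = (2111 + T)*(2184 + h) (O(h, T) = (h + 42*(10 + 42))*(T + 2111) = (h + 42*52)*(2111 + T) = (h + 2184)*(2111 + T) = (2184 + h)*(2111 + T) = (2111 + T)*(2184 + h))
t(o) = 1/(2*o)
O(1470, -542) - t(121) = (4610424 + 2111*1470 + 2184*(-542) - 542*1470) - 1/(2*121) = (4610424 + 3103170 - 1183728 - 796740) - 1/(2*121) = 5733126 - 1*1/242 = 5733126 - 1/242 = 1387416491/242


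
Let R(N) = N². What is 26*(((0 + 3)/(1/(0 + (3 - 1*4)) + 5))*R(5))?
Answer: 975/2 ≈ 487.50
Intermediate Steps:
26*(((0 + 3)/(1/(0 + (3 - 1*4)) + 5))*R(5)) = 26*(((0 + 3)/(1/(0 + (3 - 1*4)) + 5))*5²) = 26*((3/(1/(0 + (3 - 4)) + 5))*25) = 26*((3/(1/(0 - 1) + 5))*25) = 26*((3/(1/(-1) + 5))*25) = 26*((3/(-1 + 5))*25) = 26*((3/4)*25) = 26*((3*(¼))*25) = 26*((¾)*25) = 26*(75/4) = 975/2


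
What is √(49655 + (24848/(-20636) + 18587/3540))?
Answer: √4140720958135849395/9131430 ≈ 222.84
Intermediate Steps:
√(49655 + (24848/(-20636) + 18587/3540)) = √(49655 + (24848*(-1/20636) + 18587*(1/3540))) = √(49655 + (-6212/5159 + 18587/3540)) = √(49655 + 73899853/18262860) = √(906916213153/18262860) = √4140720958135849395/9131430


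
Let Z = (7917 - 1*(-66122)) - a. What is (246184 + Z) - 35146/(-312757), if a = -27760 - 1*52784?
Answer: 125342719765/312757 ≈ 4.0077e+5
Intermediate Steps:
a = -80544 (a = -27760 - 52784 = -80544)
Z = 154583 (Z = (7917 - 1*(-66122)) - 1*(-80544) = (7917 + 66122) + 80544 = 74039 + 80544 = 154583)
(246184 + Z) - 35146/(-312757) = (246184 + 154583) - 35146/(-312757) = 400767 - 35146*(-1/312757) = 400767 + 35146/312757 = 125342719765/312757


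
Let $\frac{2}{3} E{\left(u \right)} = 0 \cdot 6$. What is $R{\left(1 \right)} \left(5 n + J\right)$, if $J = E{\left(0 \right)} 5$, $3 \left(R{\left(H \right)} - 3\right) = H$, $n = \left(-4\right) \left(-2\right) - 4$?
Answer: $\frac{200}{3} \approx 66.667$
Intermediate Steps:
$n = 4$ ($n = 8 - 4 = 4$)
$R{\left(H \right)} = 3 + \frac{H}{3}$
$E{\left(u \right)} = 0$ ($E{\left(u \right)} = \frac{3 \cdot 0 \cdot 6}{2} = \frac{3}{2} \cdot 0 = 0$)
$J = 0$ ($J = 0 \cdot 5 = 0$)
$R{\left(1 \right)} \left(5 n + J\right) = \left(3 + \frac{1}{3} \cdot 1\right) \left(5 \cdot 4 + 0\right) = \left(3 + \frac{1}{3}\right) \left(20 + 0\right) = \frac{10}{3} \cdot 20 = \frac{200}{3}$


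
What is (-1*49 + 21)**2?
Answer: 784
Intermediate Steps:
(-1*49 + 21)**2 = (-49 + 21)**2 = (-28)**2 = 784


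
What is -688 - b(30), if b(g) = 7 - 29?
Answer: -666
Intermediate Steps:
b(g) = -22
-688 - b(30) = -688 - 1*(-22) = -688 + 22 = -666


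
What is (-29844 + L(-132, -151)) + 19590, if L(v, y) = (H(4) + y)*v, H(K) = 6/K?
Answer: 9480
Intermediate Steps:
L(v, y) = v*(3/2 + y) (L(v, y) = (6/4 + y)*v = (6*(¼) + y)*v = (3/2 + y)*v = v*(3/2 + y))
(-29844 + L(-132, -151)) + 19590 = (-29844 + (½)*(-132)*(3 + 2*(-151))) + 19590 = (-29844 + (½)*(-132)*(3 - 302)) + 19590 = (-29844 + (½)*(-132)*(-299)) + 19590 = (-29844 + 19734) + 19590 = -10110 + 19590 = 9480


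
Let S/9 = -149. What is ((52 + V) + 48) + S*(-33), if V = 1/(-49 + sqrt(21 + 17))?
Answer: 104806090/2363 - sqrt(38)/2363 ≈ 44353.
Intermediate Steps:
S = -1341 (S = 9*(-149) = -1341)
V = 1/(-49 + sqrt(38)) ≈ -0.023345
((52 + V) + 48) + S*(-33) = ((52 + (-49/2363 - sqrt(38)/2363)) + 48) - 1341*(-33) = ((122827/2363 - sqrt(38)/2363) + 48) + 44253 = (236251/2363 - sqrt(38)/2363) + 44253 = 104806090/2363 - sqrt(38)/2363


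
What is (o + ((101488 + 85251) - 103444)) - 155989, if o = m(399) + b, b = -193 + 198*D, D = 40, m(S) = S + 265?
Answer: -64303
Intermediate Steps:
m(S) = 265 + S
b = 7727 (b = -193 + 198*40 = -193 + 7920 = 7727)
o = 8391 (o = (265 + 399) + 7727 = 664 + 7727 = 8391)
(o + ((101488 + 85251) - 103444)) - 155989 = (8391 + ((101488 + 85251) - 103444)) - 155989 = (8391 + (186739 - 103444)) - 155989 = (8391 + 83295) - 155989 = 91686 - 155989 = -64303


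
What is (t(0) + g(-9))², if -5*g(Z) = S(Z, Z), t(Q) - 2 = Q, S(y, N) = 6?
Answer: 16/25 ≈ 0.64000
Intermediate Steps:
t(Q) = 2 + Q
g(Z) = -6/5 (g(Z) = -⅕*6 = -6/5)
(t(0) + g(-9))² = ((2 + 0) - 6/5)² = (2 - 6/5)² = (⅘)² = 16/25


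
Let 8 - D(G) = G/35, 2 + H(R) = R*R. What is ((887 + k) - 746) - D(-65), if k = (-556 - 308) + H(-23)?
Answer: -1441/7 ≈ -205.86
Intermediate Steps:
H(R) = -2 + R² (H(R) = -2 + R*R = -2 + R²)
k = -337 (k = (-556 - 308) + (-2 + (-23)²) = -864 + (-2 + 529) = -864 + 527 = -337)
D(G) = 8 - G/35
((887 + k) - 746) - D(-65) = ((887 - 337) - 746) - (8 - 1/35*(-65)) = (550 - 746) - (8 + 13/7) = -196 - 1*69/7 = -196 - 69/7 = -1441/7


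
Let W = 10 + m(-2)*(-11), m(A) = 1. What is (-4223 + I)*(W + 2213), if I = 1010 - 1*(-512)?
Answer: -5974612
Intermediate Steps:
I = 1522 (I = 1010 + 512 = 1522)
W = -1 (W = 10 + 1*(-11) = 10 - 11 = -1)
(-4223 + I)*(W + 2213) = (-4223 + 1522)*(-1 + 2213) = -2701*2212 = -5974612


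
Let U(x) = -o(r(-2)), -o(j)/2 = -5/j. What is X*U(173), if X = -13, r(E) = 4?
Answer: 65/2 ≈ 32.500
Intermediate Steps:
o(j) = 10/j (o(j) = -(-10)/j = 10/j)
U(x) = -5/2 (U(x) = -10/4 = -1*5/2 = -5/2)
X*U(173) = -13*(-5/2) = 65/2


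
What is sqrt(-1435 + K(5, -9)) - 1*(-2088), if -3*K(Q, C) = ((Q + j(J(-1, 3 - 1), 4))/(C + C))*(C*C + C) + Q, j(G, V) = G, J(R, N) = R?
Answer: 2088 + I*sqrt(12882)/3 ≈ 2088.0 + 37.833*I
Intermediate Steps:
K(Q, C) = -Q/3 - (-1 + Q)*(C + C**2)/(6*C) (K(Q, C) = -(((Q - 1)/(C + C))*(C*C + C) + Q)/3 = -(((-1 + Q)/((2*C)))*(C**2 + C) + Q)/3 = -(((-1 + Q)*(1/(2*C)))*(C + C**2) + Q)/3 = -(((-1 + Q)/(2*C))*(C + C**2) + Q)/3 = -((-1 + Q)*(C + C**2)/(2*C) + Q)/3 = -(Q + (-1 + Q)*(C + C**2)/(2*C))/3 = -Q/3 - (-1 + Q)*(C + C**2)/(6*C))
sqrt(-1435 + K(5, -9)) - 1*(-2088) = sqrt(-1435 + (1/6 - 1/2*5 + (1/6)*(-9) - 1/6*(-9)*5)) - 1*(-2088) = sqrt(-1435 + (1/6 - 5/2 - 3/2 + 15/2)) + 2088 = sqrt(-1435 + 11/3) + 2088 = sqrt(-4294/3) + 2088 = I*sqrt(12882)/3 + 2088 = 2088 + I*sqrt(12882)/3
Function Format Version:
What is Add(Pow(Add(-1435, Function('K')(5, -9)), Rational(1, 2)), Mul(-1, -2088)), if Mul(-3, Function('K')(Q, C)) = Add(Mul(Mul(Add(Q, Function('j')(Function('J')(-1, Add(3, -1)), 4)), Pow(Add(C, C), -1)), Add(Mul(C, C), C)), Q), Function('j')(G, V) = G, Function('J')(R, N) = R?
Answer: Add(2088, Mul(Rational(1, 3), I, Pow(12882, Rational(1, 2)))) ≈ Add(2088.0, Mul(37.833, I))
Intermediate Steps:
Function('K')(Q, C) = Add(Mul(Rational(-1, 3), Q), Mul(Rational(-1, 6), Pow(C, -1), Add(-1, Q), Add(C, Pow(C, 2)))) (Function('K')(Q, C) = Mul(Rational(-1, 3), Add(Mul(Mul(Add(Q, -1), Pow(Add(C, C), -1)), Add(Mul(C, C), C)), Q)) = Mul(Rational(-1, 3), Add(Mul(Mul(Add(-1, Q), Pow(Mul(2, C), -1)), Add(Pow(C, 2), C)), Q)) = Mul(Rational(-1, 3), Add(Mul(Mul(Add(-1, Q), Mul(Rational(1, 2), Pow(C, -1))), Add(C, Pow(C, 2))), Q)) = Mul(Rational(-1, 3), Add(Mul(Mul(Rational(1, 2), Pow(C, -1), Add(-1, Q)), Add(C, Pow(C, 2))), Q)) = Mul(Rational(-1, 3), Add(Mul(Rational(1, 2), Pow(C, -1), Add(-1, Q), Add(C, Pow(C, 2))), Q)) = Mul(Rational(-1, 3), Add(Q, Mul(Rational(1, 2), Pow(C, -1), Add(-1, Q), Add(C, Pow(C, 2))))) = Add(Mul(Rational(-1, 3), Q), Mul(Rational(-1, 6), Pow(C, -1), Add(-1, Q), Add(C, Pow(C, 2)))))
Add(Pow(Add(-1435, Function('K')(5, -9)), Rational(1, 2)), Mul(-1, -2088)) = Add(Pow(Add(-1435, Add(Rational(1, 6), Mul(Rational(-1, 2), 5), Mul(Rational(1, 6), -9), Mul(Rational(-1, 6), -9, 5))), Rational(1, 2)), Mul(-1, -2088)) = Add(Pow(Add(-1435, Add(Rational(1, 6), Rational(-5, 2), Rational(-3, 2), Rational(15, 2))), Rational(1, 2)), 2088) = Add(Pow(Add(-1435, Rational(11, 3)), Rational(1, 2)), 2088) = Add(Pow(Rational(-4294, 3), Rational(1, 2)), 2088) = Add(Mul(Rational(1, 3), I, Pow(12882, Rational(1, 2))), 2088) = Add(2088, Mul(Rational(1, 3), I, Pow(12882, Rational(1, 2))))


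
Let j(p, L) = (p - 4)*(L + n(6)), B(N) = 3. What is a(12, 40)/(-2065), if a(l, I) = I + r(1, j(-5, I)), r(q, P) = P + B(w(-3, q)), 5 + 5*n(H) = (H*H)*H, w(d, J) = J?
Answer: 3484/10325 ≈ 0.33743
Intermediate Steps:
n(H) = -1 + H**3/5 (n(H) = -1 + ((H*H)*H)/5 = -1 + (H**2*H)/5 = -1 + H**3/5)
j(p, L) = (-4 + p)*(211/5 + L) (j(p, L) = (p - 4)*(L + (-1 + (1/5)*6**3)) = (-4 + p)*(L + (-1 + (1/5)*216)) = (-4 + p)*(L + (-1 + 216/5)) = (-4 + p)*(L + 211/5) = (-4 + p)*(211/5 + L))
r(q, P) = 3 + P (r(q, P) = P + 3 = 3 + P)
a(l, I) = -1884/5 - 8*I (a(l, I) = I + (3 + (-844/5 - 4*I + (211/5)*(-5) + I*(-5))) = I + (3 + (-844/5 - 4*I - 211 - 5*I)) = I + (3 + (-1899/5 - 9*I)) = I + (-1884/5 - 9*I) = -1884/5 - 8*I)
a(12, 40)/(-2065) = (-1884/5 - 8*40)/(-2065) = (-1884/5 - 320)*(-1/2065) = -3484/5*(-1/2065) = 3484/10325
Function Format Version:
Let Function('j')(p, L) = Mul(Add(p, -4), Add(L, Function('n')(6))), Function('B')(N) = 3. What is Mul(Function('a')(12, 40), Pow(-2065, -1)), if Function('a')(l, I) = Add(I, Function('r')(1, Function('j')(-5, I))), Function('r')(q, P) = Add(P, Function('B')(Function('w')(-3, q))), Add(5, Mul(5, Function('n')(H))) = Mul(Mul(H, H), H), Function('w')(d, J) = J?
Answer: Rational(3484, 10325) ≈ 0.33743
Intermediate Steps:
Function('n')(H) = Add(-1, Mul(Rational(1, 5), Pow(H, 3))) (Function('n')(H) = Add(-1, Mul(Rational(1, 5), Mul(Mul(H, H), H))) = Add(-1, Mul(Rational(1, 5), Mul(Pow(H, 2), H))) = Add(-1, Mul(Rational(1, 5), Pow(H, 3))))
Function('j')(p, L) = Mul(Add(-4, p), Add(Rational(211, 5), L)) (Function('j')(p, L) = Mul(Add(p, -4), Add(L, Add(-1, Mul(Rational(1, 5), Pow(6, 3))))) = Mul(Add(-4, p), Add(L, Add(-1, Mul(Rational(1, 5), 216)))) = Mul(Add(-4, p), Add(L, Add(-1, Rational(216, 5)))) = Mul(Add(-4, p), Add(L, Rational(211, 5))) = Mul(Add(-4, p), Add(Rational(211, 5), L)))
Function('r')(q, P) = Add(3, P) (Function('r')(q, P) = Add(P, 3) = Add(3, P))
Function('a')(l, I) = Add(Rational(-1884, 5), Mul(-8, I)) (Function('a')(l, I) = Add(I, Add(3, Add(Rational(-844, 5), Mul(-4, I), Mul(Rational(211, 5), -5), Mul(I, -5)))) = Add(I, Add(3, Add(Rational(-844, 5), Mul(-4, I), -211, Mul(-5, I)))) = Add(I, Add(3, Add(Rational(-1899, 5), Mul(-9, I)))) = Add(I, Add(Rational(-1884, 5), Mul(-9, I))) = Add(Rational(-1884, 5), Mul(-8, I)))
Mul(Function('a')(12, 40), Pow(-2065, -1)) = Mul(Add(Rational(-1884, 5), Mul(-8, 40)), Pow(-2065, -1)) = Mul(Add(Rational(-1884, 5), -320), Rational(-1, 2065)) = Mul(Rational(-3484, 5), Rational(-1, 2065)) = Rational(3484, 10325)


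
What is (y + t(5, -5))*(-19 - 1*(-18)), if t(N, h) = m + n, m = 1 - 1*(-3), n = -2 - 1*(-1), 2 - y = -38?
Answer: -43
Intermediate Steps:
y = 40 (y = 2 - 1*(-38) = 2 + 38 = 40)
n = -1 (n = -2 + 1 = -1)
m = 4 (m = 1 + 3 = 4)
t(N, h) = 3 (t(N, h) = 4 - 1 = 3)
(y + t(5, -5))*(-19 - 1*(-18)) = (40 + 3)*(-19 - 1*(-18)) = 43*(-19 + 18) = 43*(-1) = -43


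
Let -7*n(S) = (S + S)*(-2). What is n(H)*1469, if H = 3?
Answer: 17628/7 ≈ 2518.3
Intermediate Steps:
n(S) = 4*S/7 (n(S) = -(S + S)*(-2)/7 = -2*S*(-2)/7 = -(-4)*S/7 = 4*S/7)
n(H)*1469 = ((4/7)*3)*1469 = (12/7)*1469 = 17628/7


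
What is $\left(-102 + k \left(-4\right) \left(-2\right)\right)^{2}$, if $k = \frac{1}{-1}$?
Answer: $12100$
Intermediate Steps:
$k = -1$
$\left(-102 + k \left(-4\right) \left(-2\right)\right)^{2} = \left(-102 + \left(-1\right) \left(-4\right) \left(-2\right)\right)^{2} = \left(-102 + 4 \left(-2\right)\right)^{2} = \left(-102 - 8\right)^{2} = \left(-110\right)^{2} = 12100$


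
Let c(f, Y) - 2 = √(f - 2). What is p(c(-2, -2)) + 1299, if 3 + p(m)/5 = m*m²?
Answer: 1204 + 80*I ≈ 1204.0 + 80.0*I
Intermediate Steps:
c(f, Y) = 2 + √(-2 + f) (c(f, Y) = 2 + √(f - 2) = 2 + √(-2 + f))
p(m) = -15 + 5*m³ (p(m) = -15 + 5*(m*m²) = -15 + 5*m³)
p(c(-2, -2)) + 1299 = (-15 + 5*(2 + √(-2 - 2))³) + 1299 = (-15 + 5*(2 + √(-4))³) + 1299 = (-15 + 5*(2 + 2*I)³) + 1299 = 1284 + 5*(2 + 2*I)³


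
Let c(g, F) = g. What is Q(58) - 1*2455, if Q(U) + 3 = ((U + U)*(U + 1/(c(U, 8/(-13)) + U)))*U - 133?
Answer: 387691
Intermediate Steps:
Q(U) = -136 + 2*U**2*(U + 1/(2*U)) (Q(U) = -3 + (((U + U)*(U + 1/(U + U)))*U - 133) = -3 + (((2*U)*(U + 1/(2*U)))*U - 133) = -3 + ((2*U*(U + 1/(2*U)))*U - 133) = -3 + (2*U**2*(U + 1/(2*U)) - 133) = -3 + (-133 + 2*U**2*(U + 1/(2*U))) = -136 + 2*U**2*(U + 1/(2*U)))
Q(58) - 1*2455 = (-136 + 58 + 2*58**3) - 1*2455 = (-136 + 58 + 2*195112) - 2455 = (-136 + 58 + 390224) - 2455 = 390146 - 2455 = 387691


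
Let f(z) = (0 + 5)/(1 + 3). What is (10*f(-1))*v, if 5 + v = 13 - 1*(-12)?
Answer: 250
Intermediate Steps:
v = 20 (v = -5 + (13 - 1*(-12)) = -5 + (13 + 12) = -5 + 25 = 20)
f(z) = 5/4
(10*f(-1))*v = (10*(5/4))*20 = (25/2)*20 = 250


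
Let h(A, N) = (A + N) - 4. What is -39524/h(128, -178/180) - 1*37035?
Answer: -413571645/11071 ≈ -37356.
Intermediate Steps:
h(A, N) = -4 + A + N
-39524/h(128, -178/180) - 1*37035 = -39524/(-4 + 128 - 178/180) - 1*37035 = -39524/(-4 + 128 - 178*1/180) - 37035 = -39524/(-4 + 128 - 89/90) - 37035 = -39524/11071/90 - 37035 = -39524*90/11071 - 37035 = -3557160/11071 - 37035 = -413571645/11071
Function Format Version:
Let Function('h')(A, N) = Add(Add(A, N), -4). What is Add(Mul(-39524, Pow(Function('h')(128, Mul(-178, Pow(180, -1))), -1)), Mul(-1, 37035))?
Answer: Rational(-413571645, 11071) ≈ -37356.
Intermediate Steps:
Function('h')(A, N) = Add(-4, A, N)
Add(Mul(-39524, Pow(Function('h')(128, Mul(-178, Pow(180, -1))), -1)), Mul(-1, 37035)) = Add(Mul(-39524, Pow(Add(-4, 128, Mul(-178, Pow(180, -1))), -1)), Mul(-1, 37035)) = Add(Mul(-39524, Pow(Add(-4, 128, Mul(-178, Rational(1, 180))), -1)), -37035) = Add(Mul(-39524, Pow(Add(-4, 128, Rational(-89, 90)), -1)), -37035) = Add(Mul(-39524, Pow(Rational(11071, 90), -1)), -37035) = Add(Mul(-39524, Rational(90, 11071)), -37035) = Add(Rational(-3557160, 11071), -37035) = Rational(-413571645, 11071)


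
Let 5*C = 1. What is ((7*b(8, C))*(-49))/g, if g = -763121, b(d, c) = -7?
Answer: -2401/763121 ≈ -0.0031463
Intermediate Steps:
C = 1/5 (C = (1/5)*1 = 1/5 ≈ 0.20000)
((7*b(8, C))*(-49))/g = ((7*(-7))*(-49))/(-763121) = -49*(-49)*(-1/763121) = 2401*(-1/763121) = -2401/763121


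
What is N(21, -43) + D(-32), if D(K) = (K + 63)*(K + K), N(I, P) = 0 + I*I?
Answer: -1543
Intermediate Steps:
N(I, P) = I² (N(I, P) = 0 + I² = I²)
D(K) = 2*K*(63 + K) (D(K) = (63 + K)*(2*K) = 2*K*(63 + K))
N(21, -43) + D(-32) = 21² + 2*(-32)*(63 - 32) = 441 + 2*(-32)*31 = 441 - 1984 = -1543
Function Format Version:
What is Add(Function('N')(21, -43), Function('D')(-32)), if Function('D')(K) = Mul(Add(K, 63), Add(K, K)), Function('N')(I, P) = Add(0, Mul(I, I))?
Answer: -1543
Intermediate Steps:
Function('N')(I, P) = Pow(I, 2) (Function('N')(I, P) = Add(0, Pow(I, 2)) = Pow(I, 2))
Function('D')(K) = Mul(2, K, Add(63, K)) (Function('D')(K) = Mul(Add(63, K), Mul(2, K)) = Mul(2, K, Add(63, K)))
Add(Function('N')(21, -43), Function('D')(-32)) = Add(Pow(21, 2), Mul(2, -32, Add(63, -32))) = Add(441, Mul(2, -32, 31)) = Add(441, -1984) = -1543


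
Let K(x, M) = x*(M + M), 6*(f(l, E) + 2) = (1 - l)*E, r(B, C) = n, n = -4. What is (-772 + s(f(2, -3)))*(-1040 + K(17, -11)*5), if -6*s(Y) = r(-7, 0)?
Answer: 2244580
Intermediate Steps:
r(B, C) = -4
f(l, E) = -2 + E*(1 - l)/6 (f(l, E) = -2 + ((1 - l)*E)/6 = -2 + (E*(1 - l))/6 = -2 + E*(1 - l)/6)
s(Y) = 2/3 (s(Y) = -1/6*(-4) = 2/3)
K(x, M) = 2*M*x (K(x, M) = x*(2*M) = 2*M*x)
(-772 + s(f(2, -3)))*(-1040 + K(17, -11)*5) = (-772 + 2/3)*(-1040 + (2*(-11)*17)*5) = -2314*(-1040 - 374*5)/3 = -2314*(-1040 - 1870)/3 = -2314/3*(-2910) = 2244580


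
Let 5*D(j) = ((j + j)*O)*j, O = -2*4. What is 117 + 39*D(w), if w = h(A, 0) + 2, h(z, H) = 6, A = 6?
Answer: -39351/5 ≈ -7870.2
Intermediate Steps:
w = 8 (w = 6 + 2 = 8)
O = -8
D(j) = -16*j**2/5 (D(j) = (((j + j)*(-8))*j)/5 = (((2*j)*(-8))*j)/5 = ((-16*j)*j)/5 = (-16*j**2)/5 = -16*j**2/5)
117 + 39*D(w) = 117 + 39*(-16/5*8**2) = 117 + 39*(-16/5*64) = 117 + 39*(-1024/5) = 117 - 39936/5 = -39351/5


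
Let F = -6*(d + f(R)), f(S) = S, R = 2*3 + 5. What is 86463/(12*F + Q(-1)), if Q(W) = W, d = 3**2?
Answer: -86463/1441 ≈ -60.002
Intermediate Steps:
R = 11 (R = 6 + 5 = 11)
d = 9
F = -120 (F = -6*(9 + 11) = -6*20 = -120)
86463/(12*F + Q(-1)) = 86463/(12*(-120) - 1) = 86463/(-1440 - 1) = 86463/(-1441) = 86463*(-1/1441) = -86463/1441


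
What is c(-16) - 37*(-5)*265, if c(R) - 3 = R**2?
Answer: 49284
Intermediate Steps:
c(R) = 3 + R**2
c(-16) - 37*(-5)*265 = (3 + (-16)**2) - 37*(-5)*265 = (3 + 256) + 185*265 = 259 + 49025 = 49284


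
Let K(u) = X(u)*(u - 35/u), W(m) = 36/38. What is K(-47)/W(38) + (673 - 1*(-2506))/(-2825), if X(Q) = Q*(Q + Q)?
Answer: -5484432761/25425 ≈ -2.1571e+5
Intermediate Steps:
W(m) = 18/19 (W(m) = 36*(1/38) = 18/19)
X(Q) = 2*Q**2 (X(Q) = Q*(2*Q) = 2*Q**2)
K(u) = 2*u**2*(u - 35/u) (K(u) = (2*u**2)*(u - 35/u) = 2*u**2*(u - 35/u))
K(-47)/W(38) + (673 - 1*(-2506))/(-2825) = (2*(-47)*(-35 + (-47)**2))/(18/19) + (673 - 1*(-2506))/(-2825) = (2*(-47)*(-35 + 2209))*(19/18) + (673 + 2506)*(-1/2825) = (2*(-47)*2174)*(19/18) + 3179*(-1/2825) = -204356*19/18 - 3179/2825 = -1941382/9 - 3179/2825 = -5484432761/25425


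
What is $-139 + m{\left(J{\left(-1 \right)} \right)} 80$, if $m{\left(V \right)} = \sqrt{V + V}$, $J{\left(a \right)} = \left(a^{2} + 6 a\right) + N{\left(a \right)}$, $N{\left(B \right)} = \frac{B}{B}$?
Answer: $-139 + 160 i \sqrt{2} \approx -139.0 + 226.27 i$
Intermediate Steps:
$N{\left(B \right)} = 1$
$J{\left(a \right)} = 1 + a^{2} + 6 a$ ($J{\left(a \right)} = \left(a^{2} + 6 a\right) + 1 = 1 + a^{2} + 6 a$)
$m{\left(V \right)} = \sqrt{2} \sqrt{V}$ ($m{\left(V \right)} = \sqrt{2 V} = \sqrt{2} \sqrt{V}$)
$-139 + m{\left(J{\left(-1 \right)} \right)} 80 = -139 + \sqrt{2} \sqrt{1 + \left(-1\right)^{2} + 6 \left(-1\right)} 80 = -139 + \sqrt{2} \sqrt{1 + 1 - 6} \cdot 80 = -139 + \sqrt{2} \sqrt{-4} \cdot 80 = -139 + \sqrt{2} \cdot 2 i 80 = -139 + 2 i \sqrt{2} \cdot 80 = -139 + 160 i \sqrt{2}$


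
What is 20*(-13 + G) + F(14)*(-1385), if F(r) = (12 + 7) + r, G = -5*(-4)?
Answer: -45565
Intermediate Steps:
G = 20
F(r) = 19 + r
20*(-13 + G) + F(14)*(-1385) = 20*(-13 + 20) + (19 + 14)*(-1385) = 20*7 + 33*(-1385) = 140 - 45705 = -45565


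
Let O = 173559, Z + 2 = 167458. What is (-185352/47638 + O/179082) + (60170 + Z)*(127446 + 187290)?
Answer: 101864414535873475559/1421851386 ≈ 7.1642e+10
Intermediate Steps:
Z = 167456 (Z = -2 + 167458 = 167456)
(-185352/47638 + O/179082) + (60170 + Z)*(127446 + 187290) = (-185352/47638 + 173559/179082) + (60170 + 167456)*(127446 + 187290) = (-185352*1/47638 + 173559*(1/179082)) + 227626*314736 = (-92676/23819 + 57853/59694) + 71642096736 = -4154200537/1421851386 + 71642096736 = 101864414535873475559/1421851386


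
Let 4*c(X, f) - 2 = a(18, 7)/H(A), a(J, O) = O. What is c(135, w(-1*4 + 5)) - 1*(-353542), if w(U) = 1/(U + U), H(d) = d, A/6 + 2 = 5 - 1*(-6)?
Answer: 76365187/216 ≈ 3.5354e+5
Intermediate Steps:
A = 54 (A = -12 + 6*(5 - 1*(-6)) = -12 + 6*(5 + 6) = -12 + 6*11 = -12 + 66 = 54)
w(U) = 1/(2*U)
c(X, f) = 115/216 (c(X, f) = ½ + (7/54)/4 = ½ + (7*(1/54))/4 = ½ + (¼)*(7/54) = ½ + 7/216 = 115/216)
c(135, w(-1*4 + 5)) - 1*(-353542) = 115/216 - 1*(-353542) = 115/216 + 353542 = 76365187/216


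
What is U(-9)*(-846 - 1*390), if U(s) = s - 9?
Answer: 22248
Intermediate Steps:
U(s) = -9 + s
U(-9)*(-846 - 1*390) = (-9 - 9)*(-846 - 1*390) = -18*(-846 - 390) = -18*(-1236) = 22248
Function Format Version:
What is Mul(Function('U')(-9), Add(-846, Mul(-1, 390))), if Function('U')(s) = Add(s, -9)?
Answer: 22248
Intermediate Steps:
Function('U')(s) = Add(-9, s)
Mul(Function('U')(-9), Add(-846, Mul(-1, 390))) = Mul(Add(-9, -9), Add(-846, Mul(-1, 390))) = Mul(-18, Add(-846, -390)) = Mul(-18, -1236) = 22248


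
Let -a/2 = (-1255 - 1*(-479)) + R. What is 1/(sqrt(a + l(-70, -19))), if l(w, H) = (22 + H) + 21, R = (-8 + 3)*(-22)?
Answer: sqrt(339)/678 ≈ 0.027156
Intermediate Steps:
R = 110 (R = -5*(-22) = 110)
l(w, H) = 43 + H
a = 1332 (a = -2*((-1255 - 1*(-479)) + 110) = -2*((-1255 + 479) + 110) = -2*(-776 + 110) = -2*(-666) = 1332)
1/(sqrt(a + l(-70, -19))) = 1/(sqrt(1332 + (43 - 19))) = 1/(sqrt(1332 + 24)) = 1/(sqrt(1356)) = 1/(2*sqrt(339)) = sqrt(339)/678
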